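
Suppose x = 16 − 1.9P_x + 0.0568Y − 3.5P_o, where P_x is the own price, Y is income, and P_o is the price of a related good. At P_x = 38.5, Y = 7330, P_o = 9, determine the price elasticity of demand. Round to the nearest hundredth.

First evaluate x: 16 − 1.9(38.5) + 0.0568(7330) − 3.5(9) = 16 − 73.15 + 416.344 − 31.5 = 327.694.
∂x/∂P_x = −1.9, so E_p = (−1.9)·(38.5/327.694) ≈ -0.22.
|E_p| < 1: demand is inelastic.

-0.22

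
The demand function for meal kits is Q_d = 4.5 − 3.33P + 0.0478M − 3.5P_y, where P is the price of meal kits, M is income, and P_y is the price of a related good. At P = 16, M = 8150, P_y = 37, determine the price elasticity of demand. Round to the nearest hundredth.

At the given point, Q_d = 4.5 − 3.33(16) + 0.0478(8150) − 3.5(37) = 4.5 − 53.28 + 389.57 − 129.5 = 211.29.
∂Q_d/∂P = −3.33, so E_p = (−3.33)·(16/211.29) ≈ -0.25.
|E_p| < 1: demand is inelastic.

-0.25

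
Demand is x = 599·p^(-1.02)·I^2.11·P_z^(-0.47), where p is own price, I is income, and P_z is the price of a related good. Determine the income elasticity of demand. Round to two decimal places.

2.11

For a Cobb–Douglas (constant-elasticity) form x = A·I^α·…, the elasticity with respect to I equals the exponent α at every point.
Here the exponent on I is 2.11, so the income elasticity of demand is 2.11.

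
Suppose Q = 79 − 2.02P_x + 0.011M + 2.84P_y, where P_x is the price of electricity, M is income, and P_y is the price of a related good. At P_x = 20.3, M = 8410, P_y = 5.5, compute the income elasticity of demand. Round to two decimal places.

Q = 79 − 2.02(20.3) + 0.011(8410) + 2.84(5.5) = 79 − 41.006 + 92.51 + 15.62 = 146.124.
∂Q/∂M = +0.011, so E_I = 0.011·(8410/146.124) ≈ 0.63.
E_I ∈ (0,1): normal good (necessity).

0.63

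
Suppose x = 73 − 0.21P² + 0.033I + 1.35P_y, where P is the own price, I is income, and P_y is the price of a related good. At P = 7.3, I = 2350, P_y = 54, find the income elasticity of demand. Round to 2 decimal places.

At the given point, x = 73 − 0.21(7.3)² + 0.033(2350) + 1.35(54) = 73 − 11.1909 + 77.55 + 72.9 = 212.2591.
∂x/∂I = +0.033, so E_I = 0.033·(2350/212.2591) ≈ 0.37.
E_I ∈ (0,1): normal good (necessity).

0.37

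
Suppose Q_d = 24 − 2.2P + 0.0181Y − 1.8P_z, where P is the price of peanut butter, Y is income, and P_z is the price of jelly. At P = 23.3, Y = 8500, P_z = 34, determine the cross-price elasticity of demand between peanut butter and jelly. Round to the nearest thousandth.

-0.936

Q_d = 24 − 2.2(23.3) + 0.0181(8500) − 1.8(34) = 24 − 51.26 + 153.85 − 61.2 = 65.39.
∂Q_d/∂P_z = −1.8, so E_xy = -1.8·(34/65.39) ≈ -0.936.
E_xy < 0: the goods are complements.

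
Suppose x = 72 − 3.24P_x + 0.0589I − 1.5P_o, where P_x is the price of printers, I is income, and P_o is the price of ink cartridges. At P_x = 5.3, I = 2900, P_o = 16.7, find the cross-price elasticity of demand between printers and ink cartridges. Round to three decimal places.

-0.125

x = 72 − 3.24(5.3) + 0.0589(2900) − 1.5(16.7) = 72 − 17.172 + 170.81 − 25.05 = 200.588.
∂x/∂P_o = −1.5, so E_xy = -1.5·(16.7/200.588) ≈ -0.125.
E_xy < 0: the goods are complements.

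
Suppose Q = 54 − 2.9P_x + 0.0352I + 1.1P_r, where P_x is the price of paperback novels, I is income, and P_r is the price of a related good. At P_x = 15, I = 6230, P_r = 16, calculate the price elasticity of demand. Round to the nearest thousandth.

Substituting, Q = 54 − 2.9(15) + 0.0352(6230) + 1.1(16) = 54 − 43.5 + 219.296 + 17.6 = 247.396.
∂Q/∂P_x = −2.9, so E_p = (−2.9)·(15/247.396) ≈ -0.176.
|E_p| < 1: demand is inelastic.

-0.176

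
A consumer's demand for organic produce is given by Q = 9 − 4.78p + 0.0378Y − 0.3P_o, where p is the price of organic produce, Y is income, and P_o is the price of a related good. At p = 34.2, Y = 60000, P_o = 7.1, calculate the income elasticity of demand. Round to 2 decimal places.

1.07

At the given point, Q = 9 − 4.78(34.2) + 0.0378(60000) − 0.3(7.1) = 9 − 163.476 + 2268 − 2.13 = 2111.394.
∂Q/∂Y = +0.0378, so E_I = 0.0378·(60000/2111.394) ≈ 1.07.
E_I > 1: normal good (luxury).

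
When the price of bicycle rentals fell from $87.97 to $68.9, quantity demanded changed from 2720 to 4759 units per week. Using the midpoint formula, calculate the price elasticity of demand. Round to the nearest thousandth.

-2.243

%ΔQ = (4759 − 2720)/[(2720 + 4759)/2] = 2039/3739.5 ≈ 0.5453.
%ΔP = (68.9 − 87.97)/[(87.97 + 68.9)/2] = -19.07/78.435 ≈ -0.2431.
Arc elasticity E = %ΔQ/%ΔP ≈ 0.5453/-0.2431 ≈ -2.243.
|E| > 1: demand is elastic over this range.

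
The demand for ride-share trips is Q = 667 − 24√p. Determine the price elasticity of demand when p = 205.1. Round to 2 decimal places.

At p = 205.1, Q = 323.2885.
dQ/dp = −24/(2√p) = −24/(2·14.3213).
Point elasticity E = (dQ/dp)·(p/Q) = -0.8379 × 205.1/323.2885 ≈ -0.53.
|E| < 1, so demand is inelastic at this price.

-0.53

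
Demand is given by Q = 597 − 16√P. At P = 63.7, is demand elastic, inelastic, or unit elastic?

inelastic

At P = 63.7, Q = 469.3004.
dQ/dP = −16/(2√P) = −16/(2·7.9812).
Point elasticity E = (dQ/dP)·(P/Q) = -1.0024 × 63.7/469.3004 ≈ -0.136.
|E| ≈ 0.136 < 1, so demand is inelastic.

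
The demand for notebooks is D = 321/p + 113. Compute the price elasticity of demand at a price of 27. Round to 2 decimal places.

At p = 27, D = 124.8889.
dD/dp = −321/p² = −0.4403.
Point elasticity E = (dD/dp)·(p/D) = -0.4403 × 27/124.8889 ≈ -0.10.
|E| < 1, so demand is inelastic at this price.

-0.10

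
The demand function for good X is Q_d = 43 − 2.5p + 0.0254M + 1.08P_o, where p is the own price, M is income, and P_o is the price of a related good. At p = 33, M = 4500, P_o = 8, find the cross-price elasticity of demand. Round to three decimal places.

0.104

Substituting, Q_d = 43 − 2.5(33) + 0.0254(4500) + 1.08(8) = 43 − 82.5 + 114.3 + 8.64 = 83.44.
∂Q_d/∂P_o = +1.08, so E_xy = 1.08·(8/83.44) ≈ 0.104.
E_xy > 0: the goods are substitutes.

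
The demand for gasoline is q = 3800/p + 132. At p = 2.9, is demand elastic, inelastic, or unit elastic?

At p = 2.9, q = 1442.3448.
dq/dp = −3800/p² = −451.843.
Point elasticity E = (dq/dp)·(p/q) = -451.843 × 2.9/1442.3448 ≈ -0.908.
|E| ≈ 0.908 < 1, so demand is inelastic.

inelastic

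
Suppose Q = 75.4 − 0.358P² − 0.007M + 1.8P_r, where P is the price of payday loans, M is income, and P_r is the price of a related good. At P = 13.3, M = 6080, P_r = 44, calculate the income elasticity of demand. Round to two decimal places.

-0.87

Q = 75.4 − 0.358(13.3)² − 0.007(6080) + 1.8(44) = 75.4 − 63.3266 − 42.56 + 79.2 = 48.7134.
∂Q/∂M = −0.007, so E_I = -0.007·(6080/48.7134) ≈ -0.87.
E_I < 0: inferior good.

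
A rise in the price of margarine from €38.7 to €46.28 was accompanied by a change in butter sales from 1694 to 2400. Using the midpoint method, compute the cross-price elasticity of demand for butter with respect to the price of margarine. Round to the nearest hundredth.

%ΔQ_x = (2400 − 1694)/[(1694+2400)/2] = 706/2047 ≈ 0.3449.
%ΔP_y = (46.28 − 38.7)/[(38.7+46.28)/2] ≈ 0.1784.
E_xy = 0.3449/0.1784 ≈ 1.93.
E_xy > 0, so butter and margarine are substitutes.

1.93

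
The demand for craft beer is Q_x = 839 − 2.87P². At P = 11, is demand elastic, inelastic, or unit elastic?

At P = 11, Q_x = 491.73.
dQ_x/dP = −2·2.87·P = −63.14.
Point elasticity E = (dQ_x/dP)·(P/Q_x) = -63.14 × 11/491.73 ≈ -1.412.
|E| ≈ 1.412 > 1, so demand is elastic.

elastic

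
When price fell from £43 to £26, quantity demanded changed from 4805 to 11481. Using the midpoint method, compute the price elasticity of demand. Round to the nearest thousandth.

%ΔQ = (11481 − 4805)/[(4805 + 11481)/2] = 6676/8143 ≈ 0.8198.
%ΔP = (26 − 43)/[(43 + 26)/2] = -17/34.5 ≈ -0.4928.
Arc elasticity E = %ΔQ/%ΔP ≈ 0.8198/-0.4928 ≈ -1.664.
|E| > 1: demand is elastic over this range.

-1.664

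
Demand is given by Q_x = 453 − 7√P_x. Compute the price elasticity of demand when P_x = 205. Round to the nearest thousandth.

At P_x = 205, Q_x = 352.7753.
dQ_x/dP_x = −7/(2√P_x) = −7/(2·14.3178).
Point elasticity E = (dQ_x/dP_x)·(P_x/Q_x) = -0.2445 × 205/352.7753 ≈ -0.142.
|E| < 1, so demand is inelastic at this price.

-0.142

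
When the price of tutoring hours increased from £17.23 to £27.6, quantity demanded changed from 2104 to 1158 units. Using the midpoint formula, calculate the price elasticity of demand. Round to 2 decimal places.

-1.25

%ΔQ = (1158 − 2104)/[(2104 + 1158)/2] = -946/1631 ≈ -0.5800.
%Δp = (27.6 − 17.23)/[(17.23 + 27.6)/2] = 10.37/22.415 ≈ 0.4626.
Arc elasticity E = %ΔQ/%Δp ≈ -0.5800/0.4626 ≈ -1.25.
|E| > 1: demand is elastic over this range.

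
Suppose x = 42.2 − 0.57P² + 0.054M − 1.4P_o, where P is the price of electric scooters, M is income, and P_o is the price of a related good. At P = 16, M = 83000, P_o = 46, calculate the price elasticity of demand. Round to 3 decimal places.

-0.068

Substituting, x = 42.2 − 0.57(16)² + 0.054(83000) − 1.4(46) = 42.2 − 145.92 + 4482 − 64.4 = 4313.88.
∂x/∂P = −2·0.57·P = -18.24, so E_p = -18.24·(16/4313.88) ≈ -0.068.
|E_p| < 1: demand is inelastic.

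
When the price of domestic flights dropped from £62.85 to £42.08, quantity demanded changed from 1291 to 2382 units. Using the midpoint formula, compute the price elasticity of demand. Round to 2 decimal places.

-1.50

%Δq = (2382 − 1291)/[(1291 + 2382)/2] = 1091/1836.5 ≈ 0.5941.
%ΔP = (42.08 − 62.85)/[(62.85 + 42.08)/2] = -20.77/52.465 ≈ -0.3959.
Arc elasticity E = %Δq/%ΔP ≈ 0.5941/-0.3959 ≈ -1.50.
|E| > 1: demand is elastic over this range.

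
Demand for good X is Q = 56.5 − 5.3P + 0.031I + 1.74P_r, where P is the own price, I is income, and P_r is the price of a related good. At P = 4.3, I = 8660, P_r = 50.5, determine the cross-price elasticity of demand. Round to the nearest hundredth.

Q = 56.5 − 5.3(4.3) + 0.031(8660) + 1.74(50.5) = 56.5 − 22.79 + 268.46 + 87.87 = 390.04.
∂Q/∂P_r = +1.74, so E_xy = 1.74·(50.5/390.04) ≈ 0.23.
E_xy > 0: the goods are substitutes.

0.23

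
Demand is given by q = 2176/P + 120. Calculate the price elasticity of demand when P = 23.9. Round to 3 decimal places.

-0.431

At P = 23.9, q = 211.046.
dq/dP = −2176/P² = −3.8095.
Point elasticity E = (dq/dP)·(P/q) = -3.8095 × 23.9/211.046 ≈ -0.431.
|E| < 1, so demand is inelastic at this price.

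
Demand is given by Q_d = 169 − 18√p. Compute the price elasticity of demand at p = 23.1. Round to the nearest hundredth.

At p = 23.1, Q_d = 82.4876.
dQ_d/dp = −18/(2√p) = −18/(2·4.8062).
Point elasticity E = (dQ_d/dp)·(p/Q_d) = -1.8726 × 23.1/82.4876 ≈ -0.52.
|E| < 1, so demand is inelastic at this price.

-0.52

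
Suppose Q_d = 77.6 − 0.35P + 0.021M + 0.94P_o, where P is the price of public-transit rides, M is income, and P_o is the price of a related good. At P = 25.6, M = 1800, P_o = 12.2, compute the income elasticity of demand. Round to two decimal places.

0.32

Q_d = 77.6 − 0.35(25.6) + 0.021(1800) + 0.94(12.2) = 77.6 − 8.96 + 37.8 + 11.468 = 117.908.
∂Q_d/∂M = +0.021, so E_I = 0.021·(1800/117.908) ≈ 0.32.
E_I ∈ (0,1): normal good (necessity).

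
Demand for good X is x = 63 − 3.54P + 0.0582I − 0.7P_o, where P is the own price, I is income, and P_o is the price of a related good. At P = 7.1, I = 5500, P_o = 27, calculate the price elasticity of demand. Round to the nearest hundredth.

First evaluate x: 63 − 3.54(7.1) + 0.0582(5500) − 0.7(27) = 63 − 25.134 + 320.1 − 18.9 = 339.066.
∂x/∂P = −3.54, so E_p = (−3.54)·(7.1/339.066) ≈ -0.07.
|E_p| < 1: demand is inelastic.

-0.07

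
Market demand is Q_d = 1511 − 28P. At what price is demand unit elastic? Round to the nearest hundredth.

26.98

For linear demand Q_d = a − bP, E = −bP/(a − bP). |E| = 1 ⇒ bP = a − bP ⇒ P = a/(2b).
P = 1511/(2·28) ≈ 26.98.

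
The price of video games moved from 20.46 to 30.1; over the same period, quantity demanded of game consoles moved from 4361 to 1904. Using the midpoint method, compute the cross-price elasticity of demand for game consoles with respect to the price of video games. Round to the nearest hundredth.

%ΔQ_x = (1904 − 4361)/[(4361+1904)/2] = -2457/3132.5 ≈ -0.7844.
%ΔP_y = (30.1 − 20.46)/[(20.46+30.1)/2] ≈ 0.3813.
E_xy = -0.7844/0.3813 ≈ -2.06.
E_xy < 0, so game consoles and video games are complements.

-2.06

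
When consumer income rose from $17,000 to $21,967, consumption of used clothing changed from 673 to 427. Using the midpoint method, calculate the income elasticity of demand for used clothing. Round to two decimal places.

%ΔQ = (427 − 673)/[(673+427)/2] = -246/550 ≈ -0.4473.
%ΔM = (21,967 − 17,000)/[(17,000+21,967)/2] = 4967/19483.5 ≈ 0.2549.
E_I = %ΔQ/%ΔM ≈ -1.75.
E_I < 0: inferior good.

-1.75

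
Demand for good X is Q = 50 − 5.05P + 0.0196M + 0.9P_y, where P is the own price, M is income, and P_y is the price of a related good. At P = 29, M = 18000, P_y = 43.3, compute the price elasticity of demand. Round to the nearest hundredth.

-0.50

Q = 50 − 5.05(29) + 0.0196(18000) + 0.9(43.3) = 50 − 146.45 + 352.8 + 38.97 = 295.32.
∂Q/∂P = −5.05, so E_p = (−5.05)·(29/295.32) ≈ -0.50.
|E_p| < 1: demand is inelastic.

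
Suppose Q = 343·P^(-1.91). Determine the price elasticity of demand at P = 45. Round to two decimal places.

-1.91

For a Cobb–Douglas (constant-elasticity) form Q = A·P^α·…, the elasticity with respect to P equals the exponent α at every point.
Here the exponent on P is -1.91, so the price elasticity of demand is -1.91.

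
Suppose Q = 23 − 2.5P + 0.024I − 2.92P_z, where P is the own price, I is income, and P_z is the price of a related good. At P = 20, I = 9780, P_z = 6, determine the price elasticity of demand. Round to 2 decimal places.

Q = 23 − 2.5(20) + 0.024(9780) − 2.92(6) = 23 − 50 + 234.72 − 17.52 = 190.2.
∂Q/∂P = −2.5, so E_p = (−2.5)·(20/190.2) ≈ -0.26.
|E_p| < 1: demand is inelastic.

-0.26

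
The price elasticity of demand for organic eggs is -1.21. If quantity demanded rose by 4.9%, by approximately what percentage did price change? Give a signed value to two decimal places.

-4.05

%ΔQ ≈ E × %ΔP ⇒ %ΔP = %ΔQ / E = (4.9%)/(-1.21) ≈ -4.05%.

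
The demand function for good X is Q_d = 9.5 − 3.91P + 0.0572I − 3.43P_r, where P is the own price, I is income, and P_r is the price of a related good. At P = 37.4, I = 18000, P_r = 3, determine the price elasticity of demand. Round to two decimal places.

Evaluating quantity at (P, I, P_r) gives Q_d = 9.5 − 3.91(37.4) + 0.0572(18000) − 3.43(3) = 9.5 − 146.234 + 1029.6 − 10.29 = 882.576.
∂Q_d/∂P = −3.91, so E_p = (−3.91)·(37.4/882.576) ≈ -0.17.
|E_p| < 1: demand is inelastic.

-0.17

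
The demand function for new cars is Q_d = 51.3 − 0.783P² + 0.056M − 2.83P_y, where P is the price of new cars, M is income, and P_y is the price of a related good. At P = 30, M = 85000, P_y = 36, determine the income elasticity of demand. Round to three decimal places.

1.189

Q_d = 51.3 − 0.783(30)² + 0.056(85000) − 2.83(36) = 51.3 − 704.7 + 4760 − 101.88 = 4004.72.
∂Q_d/∂M = +0.056, so E_I = 0.056·(85000/4004.72) ≈ 1.189.
E_I > 1: normal good (luxury).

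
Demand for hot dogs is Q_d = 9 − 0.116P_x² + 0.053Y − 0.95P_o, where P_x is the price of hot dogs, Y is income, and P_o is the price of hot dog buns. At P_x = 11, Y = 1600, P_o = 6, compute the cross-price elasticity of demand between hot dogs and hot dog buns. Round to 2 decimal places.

-0.08

Substituting, Q_d = 9 − 0.116(11)² + 0.053(1600) − 0.95(6) = 9 − 14.036 + 84.8 − 5.7 = 74.064.
∂Q_d/∂P_o = −0.95, so E_xy = -0.95·(6/74.064) ≈ -0.08.
E_xy < 0: the goods are complements.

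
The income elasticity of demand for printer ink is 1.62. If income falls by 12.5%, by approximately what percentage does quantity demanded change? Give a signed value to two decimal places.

-20.25

%ΔQ ≈ E × %ΔI = (1.62) × (-12.5%) = -20.25%.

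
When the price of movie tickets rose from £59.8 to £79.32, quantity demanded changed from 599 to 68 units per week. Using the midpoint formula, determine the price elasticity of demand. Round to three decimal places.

%Δq = (68 − 599)/[(599 + 68)/2] = -531/333.5 ≈ -1.5922.
%Δp = (79.32 − 59.8)/[(59.8 + 79.32)/2] = 19.52/69.56 ≈ 0.2806.
Arc elasticity E = %Δq/%Δp ≈ -1.5922/0.2806 ≈ -5.674.
|E| > 1: demand is elastic over this range.

-5.674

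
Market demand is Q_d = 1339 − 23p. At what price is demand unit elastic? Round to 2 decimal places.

For linear demand Q_d = a − bp, E = −bp/(a − bp). |E| = 1 ⇒ bp = a − bp ⇒ p = a/(2b).
p = 1339/(2·23) ≈ 29.11.

29.11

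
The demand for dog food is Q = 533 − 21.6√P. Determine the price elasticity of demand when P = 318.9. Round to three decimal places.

-1.310

At P = 318.9, Q = 147.2721.
dQ/dP = −21.6/(2√P) = −21.6/(2·17.8578).
Point elasticity E = (dQ/dP)·(P/Q) = -0.6048 × 318.9/147.2721 ≈ -1.310.
|E| > 1, so demand is elastic at this price.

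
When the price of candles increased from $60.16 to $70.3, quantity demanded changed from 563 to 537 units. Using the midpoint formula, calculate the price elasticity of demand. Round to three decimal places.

-0.304

%ΔQ = (537 − 563)/[(563 + 537)/2] = -26/550 ≈ -0.0473.
%ΔP = (70.3 − 60.16)/[(60.16 + 70.3)/2] = 10.14/65.23 ≈ 0.1554.
Arc elasticity E = %ΔQ/%ΔP ≈ -0.0473/0.1554 ≈ -0.304.
|E| < 1: demand is inelastic over this range.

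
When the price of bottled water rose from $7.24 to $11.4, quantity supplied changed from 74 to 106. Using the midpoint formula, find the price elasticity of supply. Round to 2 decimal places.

0.80

%Δq = (106 − 74)/[(74 + 106)/2] = 32/90 ≈ 0.3556.
%Δp = (11.4 − 7.24)/[(7.24 + 11.4)/2] = 4.16/9.32 ≈ 0.4464.
Arc elasticity E = %Δq/%Δp ≈ 0.3556/0.4464 ≈ 0.80.
|E| < 1: supply is inelastic over this range.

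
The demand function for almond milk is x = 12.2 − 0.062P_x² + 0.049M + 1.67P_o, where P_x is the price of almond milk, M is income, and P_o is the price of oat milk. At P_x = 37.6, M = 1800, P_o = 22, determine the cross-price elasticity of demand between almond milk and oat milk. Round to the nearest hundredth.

Substituting, x = 12.2 − 0.062(37.6)² + 0.049(1800) + 1.67(22) = 12.2 − 87.6531 + 88.2 + 36.74 = 49.4869.
∂x/∂P_o = +1.67, so E_xy = 1.67·(22/49.4869) ≈ 0.74.
E_xy > 0: the goods are substitutes.

0.74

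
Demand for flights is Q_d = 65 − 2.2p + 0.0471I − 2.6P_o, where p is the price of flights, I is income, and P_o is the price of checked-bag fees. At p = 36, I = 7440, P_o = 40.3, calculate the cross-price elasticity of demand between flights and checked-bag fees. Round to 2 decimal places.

-0.45

Substituting, Q_d = 65 − 2.2(36) + 0.0471(7440) − 2.6(40.3) = 65 − 79.2 + 350.424 − 104.78 = 231.444.
∂Q_d/∂P_o = −2.6, so E_xy = -2.6·(40.3/231.444) ≈ -0.45.
E_xy < 0: the goods are complements.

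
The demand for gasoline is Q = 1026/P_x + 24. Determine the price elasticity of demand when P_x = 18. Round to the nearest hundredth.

At P_x = 18, Q = 81.
dQ/dP_x = −1026/P_x² = −3.1667.
Point elasticity E = (dQ/dP_x)·(P_x/Q) = -3.1667 × 18/81 ≈ -0.70.
|E| < 1, so demand is inelastic at this price.

-0.70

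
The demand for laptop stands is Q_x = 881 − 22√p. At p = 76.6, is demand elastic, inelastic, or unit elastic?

At p = 76.6, Q_x = 688.4529.
dQ_x/dp = −22/(2√p) = −22/(2·8.7521).
Point elasticity E = (dQ_x/dp)·(p/Q_x) = -1.2568 × 76.6/688.4529 ≈ -0.140.
|E| ≈ 0.140 < 1, so demand is inelastic.

inelastic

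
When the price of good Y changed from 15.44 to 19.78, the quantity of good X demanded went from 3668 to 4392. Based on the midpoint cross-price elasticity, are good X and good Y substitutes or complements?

substitutes

%ΔQ_x = (4392 − 3668)/[(3668+4392)/2] = 724/4030 ≈ 0.1797.
%ΔP_y = (19.78 − 15.44)/[(15.44+19.78)/2] ≈ 0.2465.
E_xy = 0.1797/0.2465 ≈ 0.729.
E_xy > 0, so the goods are substitutes.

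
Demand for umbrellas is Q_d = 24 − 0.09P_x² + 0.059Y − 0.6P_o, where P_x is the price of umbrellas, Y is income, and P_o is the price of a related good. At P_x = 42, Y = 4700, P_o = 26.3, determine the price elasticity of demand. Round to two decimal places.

-2.50

At the given point, Q_d = 24 − 0.09(42)² + 0.059(4700) − 0.6(26.3) = 24 − 158.76 + 277.3 − 15.78 = 126.76.
∂Q_d/∂P_x = −2·0.09·P_x = -7.56, so E_p = -7.56·(42/126.76) ≈ -2.50.
|E_p| > 1: demand is elastic.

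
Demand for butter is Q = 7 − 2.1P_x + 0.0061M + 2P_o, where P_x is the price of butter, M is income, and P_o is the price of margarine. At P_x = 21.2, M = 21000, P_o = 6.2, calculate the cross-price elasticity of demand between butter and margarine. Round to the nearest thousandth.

0.120

Evaluating quantity at (P_x, M, P_o) gives Q = 7 − 2.1(21.2) + 0.0061(21000) + 2(6.2) = 7 − 44.52 + 128.1 + 12.4 = 102.98.
∂Q/∂P_o = +2, so E_xy = 2·(6.2/102.98) ≈ 0.120.
E_xy > 0: the goods are substitutes.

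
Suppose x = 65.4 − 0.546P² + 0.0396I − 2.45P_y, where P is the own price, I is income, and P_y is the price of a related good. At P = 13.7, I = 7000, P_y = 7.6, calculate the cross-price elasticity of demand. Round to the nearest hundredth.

-0.08

First evaluate x: 65.4 − 0.546(13.7)² + 0.0396(7000) − 2.45(7.6) = 65.4 − 102.4787 + 277.2 − 18.62 = 221.5013.
∂x/∂P_y = −2.45, so E_xy = -2.45·(7.6/221.5013) ≈ -0.08.
E_xy < 0: the goods are complements.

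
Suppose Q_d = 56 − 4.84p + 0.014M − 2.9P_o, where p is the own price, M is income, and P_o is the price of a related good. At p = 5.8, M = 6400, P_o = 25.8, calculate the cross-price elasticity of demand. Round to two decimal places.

-1.75

At the given point, Q_d = 56 − 4.84(5.8) + 0.014(6400) − 2.9(25.8) = 56 − 28.072 + 89.6 − 74.82 = 42.708.
∂Q_d/∂P_o = −2.9, so E_xy = -2.9·(25.8/42.708) ≈ -1.75.
E_xy < 0: the goods are complements.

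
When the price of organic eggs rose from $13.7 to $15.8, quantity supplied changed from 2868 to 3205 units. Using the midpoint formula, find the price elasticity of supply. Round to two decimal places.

%ΔQ = (3205 − 2868)/[(2868 + 3205)/2] = 337/3036.5 ≈ 0.1110.
%ΔP = (15.8 − 13.7)/[(13.7 + 15.8)/2] = 2.1/14.75 ≈ 0.1424.
Arc elasticity E = %ΔQ/%ΔP ≈ 0.1110/0.1424 ≈ 0.78.
|E| < 1: supply is inelastic over this range.

0.78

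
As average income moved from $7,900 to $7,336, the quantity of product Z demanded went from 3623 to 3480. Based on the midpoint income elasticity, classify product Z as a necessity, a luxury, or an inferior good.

necessity

%ΔQ = (3480 − 3623)/[(3623+3480)/2] = -143/3551.5 ≈ -0.0403.
%ΔI = (7,336 − 7,900)/[(7,900+7,336)/2] = -564/7618 ≈ -0.0740.
E_I = %ΔQ/%ΔI ≈ 0.544.
E_I ∈ (0,1): normal good (necessity).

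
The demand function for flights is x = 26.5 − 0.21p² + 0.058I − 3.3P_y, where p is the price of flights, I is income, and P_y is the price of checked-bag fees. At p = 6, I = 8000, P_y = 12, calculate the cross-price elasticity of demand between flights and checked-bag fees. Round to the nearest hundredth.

Substituting, x = 26.5 − 0.21(6)² + 0.058(8000) − 3.3(12) = 26.5 − 7.56 + 464 − 39.6 = 443.34.
∂x/∂P_y = −3.3, so E_xy = -3.3·(12/443.34) ≈ -0.09.
E_xy < 0: the goods are complements.

-0.09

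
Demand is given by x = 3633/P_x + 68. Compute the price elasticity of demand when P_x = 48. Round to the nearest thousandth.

At P_x = 48, x = 143.6875.
dx/dP_x = −3633/P_x² = −1.5768.
Point elasticity E = (dx/dP_x)·(P_x/x) = -1.5768 × 48/143.6875 ≈ -0.527.
|E| < 1, so demand is inelastic at this price.

-0.527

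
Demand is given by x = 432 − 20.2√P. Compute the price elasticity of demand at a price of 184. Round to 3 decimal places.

At P = 184, x = 157.9939.
dx/dP = −20.2/(2√P) = −20.2/(2·13.5647).
Point elasticity E = (dx/dP)·(P/x) = -0.7446 × 184/157.9939 ≈ -0.867.
|E| < 1, so demand is inelastic at this price.

-0.867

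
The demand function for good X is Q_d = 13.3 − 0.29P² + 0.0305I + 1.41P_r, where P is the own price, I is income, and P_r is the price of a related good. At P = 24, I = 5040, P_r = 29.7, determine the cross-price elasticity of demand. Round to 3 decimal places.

1.000

First evaluate Q_d: 13.3 − 0.29(24)² + 0.0305(5040) + 1.41(29.7) = 13.3 − 167.04 + 153.72 + 41.877 = 41.857.
∂Q_d/∂P_r = +1.41, so E_xy = 1.41·(29.7/41.857) ≈ 1.000.
E_xy > 0: the goods are substitutes.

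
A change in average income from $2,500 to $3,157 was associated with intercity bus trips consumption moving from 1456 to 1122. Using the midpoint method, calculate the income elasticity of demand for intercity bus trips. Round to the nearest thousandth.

-1.116

%ΔQ = (1122 − 1456)/[(1456+1122)/2] = -334/1289 ≈ -0.2591.
%ΔI = (3,157 − 2,500)/[(2,500+3,157)/2] = 657/2828.5 ≈ 0.2323.
E_I = %ΔQ/%ΔI ≈ -1.116.
E_I < 0: inferior good.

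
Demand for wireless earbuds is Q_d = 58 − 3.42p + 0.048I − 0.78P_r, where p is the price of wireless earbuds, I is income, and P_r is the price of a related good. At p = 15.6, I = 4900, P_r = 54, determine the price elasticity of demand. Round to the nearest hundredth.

-0.27

Substituting, Q_d = 58 − 3.42(15.6) + 0.048(4900) − 0.78(54) = 58 − 53.352 + 235.2 − 42.12 = 197.728.
∂Q_d/∂p = −3.42, so E_p = (−3.42)·(15.6/197.728) ≈ -0.27.
|E_p| < 1: demand is inelastic.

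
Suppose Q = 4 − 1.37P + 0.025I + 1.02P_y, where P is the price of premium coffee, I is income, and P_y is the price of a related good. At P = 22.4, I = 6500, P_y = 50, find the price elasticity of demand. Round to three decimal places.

First evaluate Q: 4 − 1.37(22.4) + 0.025(6500) + 1.02(50) = 4 − 30.688 + 162.5 + 51 = 186.812.
∂Q/∂P = −1.37, so E_p = (−1.37)·(22.4/186.812) ≈ -0.164.
|E_p| < 1: demand is inelastic.

-0.164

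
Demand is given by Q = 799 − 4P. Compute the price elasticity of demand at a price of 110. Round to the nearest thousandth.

-1.226

At P = 110, Q = 359.
dQ/dP = −4.
Point elasticity E = (dQ/dP)·(P/Q) = -4 × 110/359 ≈ -1.226.
|E| > 1, so demand is elastic at this price.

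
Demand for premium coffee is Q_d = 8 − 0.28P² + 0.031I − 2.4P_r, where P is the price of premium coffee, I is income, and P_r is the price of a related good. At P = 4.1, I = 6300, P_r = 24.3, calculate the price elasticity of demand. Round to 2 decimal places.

-0.07

First evaluate Q_d: 8 − 0.28(4.1)² + 0.031(6300) − 2.4(24.3) = 8 − 4.7068 + 195.3 − 58.32 = 140.2732.
∂Q_d/∂P = −2·0.28·P = -2.296, so E_p = -2.296·(4.1/140.2732) ≈ -0.07.
|E_p| < 1: demand is inelastic.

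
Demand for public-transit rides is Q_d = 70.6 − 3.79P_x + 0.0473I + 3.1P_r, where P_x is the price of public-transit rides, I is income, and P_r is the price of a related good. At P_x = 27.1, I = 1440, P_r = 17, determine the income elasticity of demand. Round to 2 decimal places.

Evaluating quantity at (P_x, I, P_r) gives Q_d = 70.6 − 3.79(27.1) + 0.0473(1440) + 3.1(17) = 70.6 − 102.709 + 68.112 + 52.7 = 88.703.
∂Q_d/∂I = +0.0473, so E_I = 0.0473·(1440/88.703) ≈ 0.77.
E_I ∈ (0,1): normal good (necessity).

0.77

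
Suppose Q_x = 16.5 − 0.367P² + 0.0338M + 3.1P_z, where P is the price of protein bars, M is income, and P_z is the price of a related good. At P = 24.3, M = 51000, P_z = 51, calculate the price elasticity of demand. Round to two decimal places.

-0.26

Substituting, Q_x = 16.5 − 0.367(24.3)² + 0.0338(51000) + 3.1(51) = 16.5 − 216.7098 + 1723.8 + 158.1 = 1681.6902.
∂Q_x/∂P = −2·0.367·P = -17.8362, so E_p = -17.8362·(24.3/1681.6902) ≈ -0.26.
|E_p| < 1: demand is inelastic.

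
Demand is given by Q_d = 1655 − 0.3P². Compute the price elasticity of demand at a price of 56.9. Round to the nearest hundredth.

-2.84

At P = 56.9, Q_d = 683.717.
dQ_d/dP = −2·0.3·P = −34.14.
Point elasticity E = (dQ_d/dP)·(P/Q_d) = -34.14 × 56.9/683.717 ≈ -2.84.
|E| > 1, so demand is elastic at this price.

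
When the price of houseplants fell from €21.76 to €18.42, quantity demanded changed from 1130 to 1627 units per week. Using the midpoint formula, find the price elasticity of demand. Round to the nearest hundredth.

-2.17

%Δq = (1627 − 1130)/[(1130 + 1627)/2] = 497/1378.5 ≈ 0.3605.
%ΔP = (18.42 − 21.76)/[(21.76 + 18.42)/2] = -3.34/20.09 ≈ -0.1663.
Arc elasticity E = %Δq/%ΔP ≈ 0.3605/-0.1663 ≈ -2.17.
|E| > 1: demand is elastic over this range.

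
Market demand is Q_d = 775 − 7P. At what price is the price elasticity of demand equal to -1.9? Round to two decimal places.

72.54

Set −bP/(a − bP) = −1.9 ⇒ bP = 1.9(a − bP) ⇒ bP(1+1.9) = 1.9·a.
P = 1.9·775/(7·2.9) ≈ 72.54.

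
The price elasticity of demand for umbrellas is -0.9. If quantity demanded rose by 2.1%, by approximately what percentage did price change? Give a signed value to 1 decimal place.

-2.3

%ΔQ ≈ E × %ΔP ⇒ %ΔP = %ΔQ / E = (2.1%)/(-0.9) ≈ -2.3%.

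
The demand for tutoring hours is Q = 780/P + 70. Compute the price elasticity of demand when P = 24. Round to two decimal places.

At P = 24, Q = 102.5.
dQ/dP = −780/P² = −1.3542.
Point elasticity E = (dQ/dP)·(P/Q) = -1.3542 × 24/102.5 ≈ -0.32.
|E| < 1, so demand is inelastic at this price.

-0.32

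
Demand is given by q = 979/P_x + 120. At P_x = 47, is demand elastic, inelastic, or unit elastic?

inelastic

At P_x = 47, q = 140.8298.
dq/dP_x = −979/P_x² = −0.4432.
Point elasticity E = (dq/dP_x)·(P_x/q) = -0.4432 × 47/140.8298 ≈ -0.148.
|E| ≈ 0.148 < 1, so demand is inelastic.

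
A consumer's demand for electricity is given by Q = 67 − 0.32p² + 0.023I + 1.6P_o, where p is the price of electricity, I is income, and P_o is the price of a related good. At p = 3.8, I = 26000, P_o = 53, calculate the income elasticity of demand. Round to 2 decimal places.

0.80

Substituting, Q = 67 − 0.32(3.8)² + 0.023(26000) + 1.6(53) = 67 − 4.6208 + 598 + 84.8 = 745.1792.
∂Q/∂I = +0.023, so E_I = 0.023·(26000/745.1792) ≈ 0.80.
E_I ∈ (0,1): normal good (necessity).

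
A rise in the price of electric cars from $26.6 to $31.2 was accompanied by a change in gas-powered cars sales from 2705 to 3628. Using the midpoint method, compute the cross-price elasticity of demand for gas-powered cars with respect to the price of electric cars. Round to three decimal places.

%ΔQ_x = (3628 − 2705)/[(2705+3628)/2] = 923/3166.5 ≈ 0.2915.
%ΔP_y = (31.2 − 26.6)/[(26.6+31.2)/2] ≈ 0.1592.
E_xy = 0.2915/0.1592 ≈ 1.831.
E_xy > 0, so gas-powered cars and electric cars are substitutes.

1.831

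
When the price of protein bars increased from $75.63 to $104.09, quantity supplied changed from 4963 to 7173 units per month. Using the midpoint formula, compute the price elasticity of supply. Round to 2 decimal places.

%ΔQ = (7173 − 4963)/[(4963 + 7173)/2] = 2210/6068 ≈ 0.3642.
%Δp = (104.09 − 75.63)/[(75.63 + 104.09)/2] = 28.46/89.86 ≈ 0.3167.
Arc elasticity E = %ΔQ/%Δp ≈ 0.3642/0.3167 ≈ 1.15.
|E| > 1: supply is elastic over this range.

1.15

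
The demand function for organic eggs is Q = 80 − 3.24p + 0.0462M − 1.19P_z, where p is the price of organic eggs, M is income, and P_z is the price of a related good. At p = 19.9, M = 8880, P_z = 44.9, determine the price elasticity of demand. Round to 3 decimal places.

-0.173

Q = 80 − 3.24(19.9) + 0.0462(8880) − 1.19(44.9) = 80 − 64.476 + 410.256 − 53.431 = 372.349.
∂Q/∂p = −3.24, so E_p = (−3.24)·(19.9/372.349) ≈ -0.173.
|E_p| < 1: demand is inelastic.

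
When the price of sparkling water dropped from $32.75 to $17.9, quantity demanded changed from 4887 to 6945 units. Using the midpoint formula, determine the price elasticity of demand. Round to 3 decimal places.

-0.593

%ΔQ = (6945 − 4887)/[(4887 + 6945)/2] = 2058/5916 ≈ 0.3479.
%Δp = (17.9 − 32.75)/[(32.75 + 17.9)/2] = -14.85/25.325 ≈ -0.5864.
Arc elasticity E = %ΔQ/%Δp ≈ 0.3479/-0.5864 ≈ -0.593.
|E| < 1: demand is inelastic over this range.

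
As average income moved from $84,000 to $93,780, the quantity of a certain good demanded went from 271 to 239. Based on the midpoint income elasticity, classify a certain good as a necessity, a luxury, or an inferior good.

inferior

%ΔQ = (239 − 271)/[(271+239)/2] = -32/255 ≈ -0.1255.
%ΔI = (93,780 − 84,000)/[(84,000+93,780)/2] = 9780/88890 ≈ 0.1100.
E_I = %ΔQ/%ΔI ≈ -1.141.
E_I < 0: inferior good.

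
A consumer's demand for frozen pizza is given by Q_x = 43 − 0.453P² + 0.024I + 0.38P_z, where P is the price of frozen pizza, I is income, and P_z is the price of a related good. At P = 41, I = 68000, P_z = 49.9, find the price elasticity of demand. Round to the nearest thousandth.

At the given point, Q_x = 43 − 0.453(41)² + 0.024(68000) + 0.38(49.9) = 43 − 761.493 + 1632 + 18.962 = 932.469.
∂Q_x/∂P = −2·0.453·P = -37.146, so E_p = -37.146·(41/932.469) ≈ -1.633.
|E_p| > 1: demand is elastic.

-1.633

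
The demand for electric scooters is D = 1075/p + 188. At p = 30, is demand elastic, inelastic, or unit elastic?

inelastic

At p = 30, D = 223.8333.
dD/dp = −1075/p² = −1.1944.
Point elasticity E = (dD/dp)·(p/D) = -1.1944 × 30/223.8333 ≈ -0.160.
|E| ≈ 0.160 < 1, so demand is inelastic.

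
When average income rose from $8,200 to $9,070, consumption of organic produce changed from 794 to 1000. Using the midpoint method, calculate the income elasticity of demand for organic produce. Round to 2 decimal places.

%ΔQ = (1000 − 794)/[(794+1000)/2] = 206/897 ≈ 0.2297.
%ΔM = (9,070 − 8,200)/[(8,200+9,070)/2] = 870/8635 ≈ 0.1008.
E_I = %ΔQ/%ΔM ≈ 2.28.
E_I > 1: normal good (luxury).

2.28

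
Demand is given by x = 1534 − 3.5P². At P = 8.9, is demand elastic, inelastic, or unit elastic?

inelastic

At P = 8.9, x = 1256.765.
dx/dP = −2·3.5·P = −62.3.
Point elasticity E = (dx/dP)·(P/x) = -62.3 × 8.9/1256.765 ≈ -0.441.
|E| ≈ 0.441 < 1, so demand is inelastic.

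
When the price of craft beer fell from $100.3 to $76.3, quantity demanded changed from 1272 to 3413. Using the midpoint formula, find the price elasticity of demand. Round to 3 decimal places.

%ΔQ = (3413 − 1272)/[(1272 + 3413)/2] = 2141/2342.5 ≈ 0.9140.
%ΔP = (76.3 − 100.3)/[(100.3 + 76.3)/2] = -24/88.3 ≈ -0.2718.
Arc elasticity E = %ΔQ/%ΔP ≈ 0.9140/-0.2718 ≈ -3.363.
|E| > 1: demand is elastic over this range.

-3.363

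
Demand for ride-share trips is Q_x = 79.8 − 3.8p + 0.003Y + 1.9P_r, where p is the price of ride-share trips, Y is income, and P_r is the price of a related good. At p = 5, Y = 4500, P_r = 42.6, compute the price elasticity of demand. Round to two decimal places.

-0.12

Evaluating quantity at (p, Y, P_r) gives Q_x = 79.8 − 3.8(5) + 0.003(4500) + 1.9(42.6) = 79.8 − 19 + 13.5 + 80.94 = 155.24.
∂Q_x/∂p = −3.8, so E_p = (−3.8)·(5/155.24) ≈ -0.12.
|E_p| < 1: demand is inelastic.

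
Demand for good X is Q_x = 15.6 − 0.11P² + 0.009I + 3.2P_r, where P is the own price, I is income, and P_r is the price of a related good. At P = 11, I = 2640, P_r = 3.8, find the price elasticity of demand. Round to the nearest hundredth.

First evaluate Q_x: 15.6 − 0.11(11)² + 0.009(2640) + 3.2(3.8) = 15.6 − 13.31 + 23.76 + 12.16 = 38.21.
∂Q_x/∂P = −2·0.11·P = -2.42, so E_p = -2.42·(11/38.21) ≈ -0.70.
|E_p| < 1: demand is inelastic.

-0.70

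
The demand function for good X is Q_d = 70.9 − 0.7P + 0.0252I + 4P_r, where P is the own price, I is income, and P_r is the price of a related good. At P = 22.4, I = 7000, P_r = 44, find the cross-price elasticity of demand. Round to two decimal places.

0.43

Evaluating quantity at (P, I, P_r) gives Q_d = 70.9 − 0.7(22.4) + 0.0252(7000) + 4(44) = 70.9 − 15.68 + 176.4 + 176 = 407.62.
∂Q_d/∂P_r = +4, so E_xy = 4·(44/407.62) ≈ 0.43.
E_xy > 0: the goods are substitutes.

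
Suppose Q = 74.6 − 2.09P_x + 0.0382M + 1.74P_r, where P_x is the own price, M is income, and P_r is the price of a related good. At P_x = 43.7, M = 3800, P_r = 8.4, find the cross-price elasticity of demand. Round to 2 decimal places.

At the given point, Q = 74.6 − 2.09(43.7) + 0.0382(3800) + 1.74(8.4) = 74.6 − 91.333 + 145.16 + 14.616 = 143.043.
∂Q/∂P_r = +1.74, so E_xy = 1.74·(8.4/143.043) ≈ 0.10.
E_xy > 0: the goods are substitutes.

0.10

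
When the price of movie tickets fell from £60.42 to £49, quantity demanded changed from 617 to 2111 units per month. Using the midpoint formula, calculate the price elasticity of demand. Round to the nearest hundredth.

-5.25

%Δq = (2111 − 617)/[(617 + 2111)/2] = 1494/1364 ≈ 1.0953.
%Δp = (49 − 60.42)/[(60.42 + 49)/2] = -11.42/54.71 ≈ -0.2087.
Arc elasticity E = %Δq/%Δp ≈ 1.0953/-0.2087 ≈ -5.25.
|E| > 1: demand is elastic over this range.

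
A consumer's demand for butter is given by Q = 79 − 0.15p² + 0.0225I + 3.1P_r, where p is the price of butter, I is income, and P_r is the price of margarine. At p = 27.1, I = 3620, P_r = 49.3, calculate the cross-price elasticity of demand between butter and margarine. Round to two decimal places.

Q = 79 − 0.15(27.1)² + 0.0225(3620) + 3.1(49.3) = 79 − 110.1615 + 81.45 + 152.83 = 203.1185.
∂Q/∂P_r = +3.1, so E_xy = 3.1·(49.3/203.1185) ≈ 0.75.
E_xy > 0: the goods are substitutes.

0.75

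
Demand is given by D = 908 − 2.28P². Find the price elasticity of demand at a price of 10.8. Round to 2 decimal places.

-0.83

At P = 10.8, D = 642.0608.
dD/dP = −2·2.28·P = −49.248.
Point elasticity E = (dD/dP)·(P/D) = -49.248 × 10.8/642.0608 ≈ -0.83.
|E| < 1, so demand is inelastic at this price.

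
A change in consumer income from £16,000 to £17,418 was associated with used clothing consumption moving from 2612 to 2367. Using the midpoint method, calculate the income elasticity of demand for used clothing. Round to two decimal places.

%ΔQ = (2367 − 2612)/[(2612+2367)/2] = -245/2489.5 ≈ -0.0984.
%ΔY = (17,418 − 16,000)/[(16,000+17,418)/2] = 1418/16709 ≈ 0.0849.
E_I = %ΔQ/%ΔY ≈ -1.16.
E_I < 0: inferior good.

-1.16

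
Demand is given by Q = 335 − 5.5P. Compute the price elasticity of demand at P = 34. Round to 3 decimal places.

At P = 34, Q = 148.
dQ/dP = −5.5.
Point elasticity E = (dQ/dP)·(P/Q) = -5.5 × 34/148 ≈ -1.264.
|E| > 1, so demand is elastic at this price.

-1.264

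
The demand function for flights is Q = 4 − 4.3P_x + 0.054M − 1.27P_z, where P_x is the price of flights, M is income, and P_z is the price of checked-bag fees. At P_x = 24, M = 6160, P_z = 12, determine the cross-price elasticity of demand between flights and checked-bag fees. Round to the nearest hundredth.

Substituting, Q = 4 − 4.3(24) + 0.054(6160) − 1.27(12) = 4 − 103.2 + 332.64 − 15.24 = 218.2.
∂Q/∂P_z = −1.27, so E_xy = -1.27·(12/218.2) ≈ -0.07.
E_xy < 0: the goods are complements.

-0.07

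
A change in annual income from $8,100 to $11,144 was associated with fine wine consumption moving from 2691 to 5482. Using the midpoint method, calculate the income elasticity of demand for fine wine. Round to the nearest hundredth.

%ΔQ = (5482 − 2691)/[(2691+5482)/2] = 2791/4086.5 ≈ 0.6830.
%ΔM = (11,144 − 8,100)/[(8,100+11,144)/2] = 3044/9622 ≈ 0.3164.
E_I = %ΔQ/%ΔM ≈ 2.16.
E_I > 1: normal good (luxury).

2.16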